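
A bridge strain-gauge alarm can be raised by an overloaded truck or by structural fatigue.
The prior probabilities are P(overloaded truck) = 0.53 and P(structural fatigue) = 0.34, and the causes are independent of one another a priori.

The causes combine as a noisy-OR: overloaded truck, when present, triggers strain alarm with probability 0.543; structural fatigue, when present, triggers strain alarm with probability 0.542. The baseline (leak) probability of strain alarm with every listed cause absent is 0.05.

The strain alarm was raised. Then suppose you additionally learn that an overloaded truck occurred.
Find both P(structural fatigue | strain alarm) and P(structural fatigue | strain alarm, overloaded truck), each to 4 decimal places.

Under noisy-OR, P(strain alarm | causes) = 1 − (1−0.05)·∏(1−qᵢ) over the active causes.
Enumerate the 4 (overloaded truck, structural fatigue) configurations and weight by the priors:
  P(strain alarm) = 0.05×0.47×0.66 + 0.5649×0.47×0.34 + 0.56585×0.53×0.66 + 0.801159×0.53×0.34
        = 0.015510 + 0.090271 + 0.197934 + 0.144369 = 0.448084
Configurations with structural fatigue contribute 0.234640, so
  P(structural fatigue | strain alarm) = 0.234640 / 0.448084 ≈ 0.5237

Now condition on the additional information:
P(strain alarm | overloaded truck) = 0.56585*0.66 + 0.801159*0.34 = 0.373461 + 0.272394 = 0.645855
Of this, 0.272394 comes from 0.801159*0.34 (the structural fatigue=true cases).
Hence the posterior is 0.272394/0.645855 ≈ 0.4218.
This is intercausal reasoning (explaining away): once overloaded truck accounts for the strain alarm, structural fatigue becomes less likely.

P(structural fatigue | strain alarm) ≈ 0.5237; P(structural fatigue | strain alarm, overloaded truck) ≈ 0.4218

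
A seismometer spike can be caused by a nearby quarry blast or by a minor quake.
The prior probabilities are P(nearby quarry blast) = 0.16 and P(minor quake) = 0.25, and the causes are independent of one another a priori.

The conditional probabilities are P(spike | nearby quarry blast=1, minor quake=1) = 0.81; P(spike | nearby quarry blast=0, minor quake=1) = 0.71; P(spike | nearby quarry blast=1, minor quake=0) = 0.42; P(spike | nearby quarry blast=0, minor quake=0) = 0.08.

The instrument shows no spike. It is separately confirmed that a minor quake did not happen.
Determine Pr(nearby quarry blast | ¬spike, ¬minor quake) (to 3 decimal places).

Pr(nearby quarry blast | ¬spike, ¬minor quake) ≈ 0.107

Weight on nearby quarry blast=true, given the evidence: 0.58*0.16 = 0.092800
The normalizing constant is 0.92*0.84 + 0.58*0.16 = 0.865600
Posterior = 0.092800 / 0.865600 ≈ 0.107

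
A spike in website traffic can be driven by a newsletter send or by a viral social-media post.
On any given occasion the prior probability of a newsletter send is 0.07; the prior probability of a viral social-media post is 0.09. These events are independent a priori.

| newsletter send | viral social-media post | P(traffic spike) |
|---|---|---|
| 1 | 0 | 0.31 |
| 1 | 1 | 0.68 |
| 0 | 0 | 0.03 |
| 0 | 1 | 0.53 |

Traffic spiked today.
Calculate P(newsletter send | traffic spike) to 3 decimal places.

P(traffic spike) = 0.03*0.93*0.91 + 0.53*0.93*0.09 + 0.31*0.07*0.91 + 0.68*0.07*0.09 = 0.025389 + 0.044361 + 0.019747 + 0.004284 = 0.093781
Of this, 0.024031 comes from 0.019747 + 0.004284 (the newsletter send=true cases).
Hence the posterior is 0.024031/0.093781 ≈ 0.256.

P(newsletter send | traffic spike) ≈ 0.256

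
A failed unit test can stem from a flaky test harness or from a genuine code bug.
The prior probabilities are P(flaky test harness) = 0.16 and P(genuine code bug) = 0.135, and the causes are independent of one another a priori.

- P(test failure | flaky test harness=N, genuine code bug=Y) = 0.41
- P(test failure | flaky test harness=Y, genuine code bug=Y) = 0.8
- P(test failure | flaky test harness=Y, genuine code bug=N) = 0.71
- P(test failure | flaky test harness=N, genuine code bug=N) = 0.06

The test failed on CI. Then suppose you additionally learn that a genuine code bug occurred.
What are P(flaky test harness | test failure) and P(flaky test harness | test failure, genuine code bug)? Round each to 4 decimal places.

Weight on flaky test harness=true, given the evidence: 0.098264 + 0.017280 = 0.115544
The normalizing constant is 0.06·0.84·0.865 + 0.41·0.84·0.135 + 0.71·0.16·0.865 + 0.8·0.16·0.135 = 0.205634
P(flaky test harness | test failure) = 0.115544/0.205634 ≈ 0.5619

Now condition on the additional information:
P(test failure | genuine code bug) = 0.41*0.84 + 0.8*0.16 = 0.344400 + 0.128000 = 0.472400
Restricting to configurations with flaky test harness present: 0.8*0.16 = 0.128000.
So P(flaky test harness | test failure, genuine code bug) = 0.128000/0.472400 ≈ 0.2710.
This is intercausal reasoning (explaining away): once genuine code bug accounts for the test failure, flaky test harness becomes less likely.

P(flaky test harness | test failure) ≈ 0.5619; P(flaky test harness | test failure, genuine code bug) ≈ 0.2710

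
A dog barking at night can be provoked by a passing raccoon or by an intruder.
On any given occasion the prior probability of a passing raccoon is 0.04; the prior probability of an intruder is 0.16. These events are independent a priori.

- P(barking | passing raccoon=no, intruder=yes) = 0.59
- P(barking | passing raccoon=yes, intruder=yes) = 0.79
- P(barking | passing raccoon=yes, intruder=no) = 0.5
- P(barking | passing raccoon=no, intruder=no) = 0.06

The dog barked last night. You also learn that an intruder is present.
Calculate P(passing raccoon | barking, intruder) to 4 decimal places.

P(passing raccoon | barking, intruder) ≈ 0.0528

P(barking | intruder) = 0.59*0.96 + 0.79*0.04 = 0.566400 + 0.031600 = 0.598000
Restricting to configurations with passing raccoon present: 0.79*0.04 = 0.031600.
P(passing raccoon | barking, intruder) = 0.031600 / 0.598000 ≈ 0.0528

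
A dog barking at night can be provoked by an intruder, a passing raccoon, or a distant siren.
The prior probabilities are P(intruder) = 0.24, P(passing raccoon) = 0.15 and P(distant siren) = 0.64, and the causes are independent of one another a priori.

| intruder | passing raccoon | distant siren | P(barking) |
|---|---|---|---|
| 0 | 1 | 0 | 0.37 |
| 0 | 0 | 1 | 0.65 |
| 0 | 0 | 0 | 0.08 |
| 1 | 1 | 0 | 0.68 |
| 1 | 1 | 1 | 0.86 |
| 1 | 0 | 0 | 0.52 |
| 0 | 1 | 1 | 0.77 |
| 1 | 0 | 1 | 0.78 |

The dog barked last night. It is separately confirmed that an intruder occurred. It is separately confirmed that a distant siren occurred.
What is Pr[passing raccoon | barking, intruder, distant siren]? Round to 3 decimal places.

Pr[passing raccoon | barking, intruder, distant siren] ≈ 0.163

Numerator (weight on configurations with passing raccoon): 0.86·0.15 = 0.129000
Denominator P(barking | intruder, distant siren): 0.78·0.85 + 0.86·0.15 = 0.792000
P(passing raccoon | barking, intruder, distant siren) = 0.129000/0.792000 ≈ 0.163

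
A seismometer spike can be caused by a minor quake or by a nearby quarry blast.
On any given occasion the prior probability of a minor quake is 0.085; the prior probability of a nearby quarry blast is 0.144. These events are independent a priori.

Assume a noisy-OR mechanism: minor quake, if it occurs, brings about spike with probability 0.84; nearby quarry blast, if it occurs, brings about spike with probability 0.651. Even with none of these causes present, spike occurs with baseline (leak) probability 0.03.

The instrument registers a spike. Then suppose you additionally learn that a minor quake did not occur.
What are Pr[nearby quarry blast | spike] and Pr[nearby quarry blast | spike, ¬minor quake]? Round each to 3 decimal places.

Under noisy-OR, P(spike | causes) = 1 − (1−0.03)·∏(1−qᵢ) over the active causes.
Weight on nearby quarry blast=true, given the evidence: 0.087155 + 0.011577 = 0.098732
The normalizing constant is 0.03×0.915×0.856 + 0.66147×0.915×0.144 + 0.8448×0.085×0.856 + 0.945835×0.085×0.144 = 0.183697
P(nearby quarry blast | spike) = 0.098732/0.183697 ≈ 0.537

Now also conditioning on minor quake≠true:
Sum P(spike|·) weighted by the priors over both values of nearby quarry blast:
  P(spike | ¬minor quake) = 0.03×0.856 + 0.66147×0.144
        = 0.025680 + 0.095252 = 0.120932
Keeping only the nearby quarry blast-present terms gives 0.095252, so
  P(nearby quarry blast | spike, ¬minor quake) = 0.095252 / 0.120932 ≈ 0.788
With minor quake excluded, nearby quarry blast must carry more of the explanatory weight for the spike.

Pr[nearby quarry blast | spike] ≈ 0.537; Pr[nearby quarry blast | spike, ¬minor quake] ≈ 0.788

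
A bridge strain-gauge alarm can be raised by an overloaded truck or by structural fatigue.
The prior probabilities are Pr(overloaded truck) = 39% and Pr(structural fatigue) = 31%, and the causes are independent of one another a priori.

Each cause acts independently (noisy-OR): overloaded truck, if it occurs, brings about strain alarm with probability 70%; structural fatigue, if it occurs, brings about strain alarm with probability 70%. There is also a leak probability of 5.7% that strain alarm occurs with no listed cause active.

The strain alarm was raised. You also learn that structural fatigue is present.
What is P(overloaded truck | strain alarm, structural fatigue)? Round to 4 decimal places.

Under noisy-OR, P(strain alarm | causes) = 1 − (1−0.057)·∏(1−qᵢ) over the active causes.
Weight on overloaded truck=true, given the evidence: 0.91513·0.39 = 0.356901
The normalizing constant is 0.7171·0.61 + 0.91513·0.39 = 0.794332
P(overloaded truck | strain alarm, structural fatigue) = 0.356901/0.794332 ≈ 0.4493

P(overloaded truck | strain alarm, structural fatigue) ≈ 0.4493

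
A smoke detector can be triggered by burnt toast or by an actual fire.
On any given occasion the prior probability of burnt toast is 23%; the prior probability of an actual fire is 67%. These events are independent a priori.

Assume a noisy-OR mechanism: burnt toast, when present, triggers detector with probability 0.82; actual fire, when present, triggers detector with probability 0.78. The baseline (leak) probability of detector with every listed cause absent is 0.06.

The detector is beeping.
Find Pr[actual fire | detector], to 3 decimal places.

Pr[actual fire | detector] ≈ 0.877

Under noisy-OR, P(detector | causes) = 1 − (1−0.06)·∏(1−qᵢ) over the active causes.
Enumerate the 4 (burnt toast, actual fire) configurations and weight by the priors:
  P(detector) = 0.06·0.77·0.33 + 0.7932·0.77·0.67 + 0.8308·0.23·0.33 + 0.962776·0.23·0.67
        = 0.015246 + 0.409212 + 0.063058 + 0.148364 = 0.635880
Configurations with actual fire contribute 0.557576, so
  P(actual fire | detector) = 0.557576 / 0.635880 ≈ 0.877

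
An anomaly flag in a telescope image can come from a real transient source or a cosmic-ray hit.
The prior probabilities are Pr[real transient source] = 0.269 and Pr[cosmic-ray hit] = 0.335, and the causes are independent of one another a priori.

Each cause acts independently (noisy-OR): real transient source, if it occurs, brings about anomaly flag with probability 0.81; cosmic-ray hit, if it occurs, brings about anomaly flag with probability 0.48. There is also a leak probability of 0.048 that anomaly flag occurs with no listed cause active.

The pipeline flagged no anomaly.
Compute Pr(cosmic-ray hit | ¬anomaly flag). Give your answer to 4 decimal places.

Under noisy-OR, P(anomaly flag | causes) = 1 − (1−0.048)·∏(1−qᵢ) over the active causes.
P(¬anomaly flag) = 0.952×0.731×0.665 + 0.49504×0.731×0.335 + 0.18088×0.269×0.665 + 0.094058×0.269×0.335 = 0.462781 + 0.121228 + 0.032357 + 0.008476 = 0.624842
The cosmic-ray hit-present share is 0.121228 + 0.008476 = 0.129704.
P(cosmic-ray hit | ¬anomaly flag) = 0.129704 / 0.624842 ≈ 0.2076

Pr(cosmic-ray hit | ¬anomaly flag) ≈ 0.2076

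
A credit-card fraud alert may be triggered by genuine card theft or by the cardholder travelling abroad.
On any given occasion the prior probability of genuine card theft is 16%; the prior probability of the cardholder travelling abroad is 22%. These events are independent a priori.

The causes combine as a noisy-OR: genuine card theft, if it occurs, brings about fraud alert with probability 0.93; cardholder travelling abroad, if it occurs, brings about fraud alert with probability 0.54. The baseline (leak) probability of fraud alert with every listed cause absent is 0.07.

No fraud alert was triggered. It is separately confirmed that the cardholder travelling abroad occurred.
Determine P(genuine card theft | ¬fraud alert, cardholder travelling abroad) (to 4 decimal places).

Under noisy-OR, P(fraud alert | causes) = 1 − (1−0.07)·∏(1−qᵢ) over the active causes.
P(¬fraud alert | cardholder travelling abroad) = 0.4278*0.84 + 0.029946*0.16 = 0.359352 + 0.004791 = 0.364143
Restricting to configurations with genuine card theft present: 0.029946*0.16 = 0.004791.
P(genuine card theft | ¬fraud alert, cardholder travelling abroad) = 0.004791 / 0.364143 ≈ 0.0132

P(genuine card theft | ¬fraud alert, cardholder travelling abroad) ≈ 0.0132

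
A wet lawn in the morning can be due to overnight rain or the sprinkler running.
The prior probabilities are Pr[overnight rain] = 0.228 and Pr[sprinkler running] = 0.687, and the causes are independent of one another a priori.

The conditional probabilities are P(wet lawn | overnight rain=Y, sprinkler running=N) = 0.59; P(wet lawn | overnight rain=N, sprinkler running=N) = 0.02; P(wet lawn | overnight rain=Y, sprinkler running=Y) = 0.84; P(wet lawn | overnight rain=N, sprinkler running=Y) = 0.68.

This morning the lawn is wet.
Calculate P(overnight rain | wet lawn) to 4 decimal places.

P(overnight rain | wet lawn) ≈ 0.3221

Numerator (weight on configurations with overnight rain): 0.042105 + 0.131574 = 0.173679
Normalizer over all consistent configurations: 0.02*0.772*0.313 + 0.68*0.772*0.687 + 0.59*0.228*0.313 + 0.84*0.228*0.687 = 0.539160
P(overnight rain | wet lawn) = 0.173679/0.539160 ≈ 0.3221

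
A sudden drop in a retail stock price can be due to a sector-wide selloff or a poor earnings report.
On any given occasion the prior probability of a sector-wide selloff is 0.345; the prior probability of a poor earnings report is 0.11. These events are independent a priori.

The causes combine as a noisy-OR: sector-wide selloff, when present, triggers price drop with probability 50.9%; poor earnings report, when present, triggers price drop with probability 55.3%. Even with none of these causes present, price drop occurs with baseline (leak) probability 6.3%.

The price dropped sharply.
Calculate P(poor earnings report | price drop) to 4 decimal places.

P(poor earnings report | price drop) ≈ 0.2623

Under noisy-OR, P(price drop | causes) = 1 − (1−0.063)·∏(1−qᵢ) over the active causes.
Numerator (weight on configurations with poor earnings report): 0.041873 + 0.030146 = 0.072019
The normalizing constant is 0.063·0.655·0.89 + 0.581161·0.655·0.11 + 0.539933·0.345·0.89 + 0.79435·0.345·0.11 = 0.274531
P(poor earnings report | price drop) = 0.072019/0.274531 ≈ 0.2623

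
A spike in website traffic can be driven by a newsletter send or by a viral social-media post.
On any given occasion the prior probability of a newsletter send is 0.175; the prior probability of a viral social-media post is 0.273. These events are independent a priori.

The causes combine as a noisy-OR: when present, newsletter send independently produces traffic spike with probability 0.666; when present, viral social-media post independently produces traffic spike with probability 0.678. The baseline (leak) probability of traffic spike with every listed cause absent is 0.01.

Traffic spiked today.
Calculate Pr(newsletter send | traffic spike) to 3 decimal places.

Under noisy-OR, P(traffic spike | causes) = 1 − (1−0.01)·∏(1−qᵢ) over the active causes.
By total probability over the 4 (newsletter send, viral social-media post) configurations:
  P(traffic spike) = 0.01*0.825*0.727 + 0.68122*0.825*0.273 + 0.66934*0.175*0.727 + 0.893527*0.175*0.273
        = 0.005998 + 0.153428 + 0.085157 + 0.042688 = 0.287271
Keeping only the newsletter send-present terms gives 0.127845, so
  P(newsletter send | traffic spike) = 0.127845 / 0.287271 ≈ 0.445

Pr(newsletter send | traffic spike) ≈ 0.445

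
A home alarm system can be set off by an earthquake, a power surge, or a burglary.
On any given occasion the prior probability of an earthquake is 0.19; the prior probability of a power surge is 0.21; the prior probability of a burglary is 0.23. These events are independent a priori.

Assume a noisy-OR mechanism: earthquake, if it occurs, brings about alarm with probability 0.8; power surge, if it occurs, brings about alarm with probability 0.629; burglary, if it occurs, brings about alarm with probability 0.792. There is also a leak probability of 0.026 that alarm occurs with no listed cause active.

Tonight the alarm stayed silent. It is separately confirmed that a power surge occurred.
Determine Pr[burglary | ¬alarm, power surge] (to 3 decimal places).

Pr[burglary | ¬alarm, power surge] ≈ 0.058

Under noisy-OR, P(alarm | causes) = 1 − (1−0.026)·∏(1−qᵢ) over the active causes.
Numerator (weight on configurations with burglary): 0.014003 + 0.000657 = 0.014660
Denominator P(¬alarm | power surge): 0.361354·0.81·0.77 + 0.075162·0.81·0.23 + 0.072271·0.19·0.77 + 0.015032·0.19·0.23 = 0.250609
Posterior = 0.014660 / 0.250609 ≈ 0.058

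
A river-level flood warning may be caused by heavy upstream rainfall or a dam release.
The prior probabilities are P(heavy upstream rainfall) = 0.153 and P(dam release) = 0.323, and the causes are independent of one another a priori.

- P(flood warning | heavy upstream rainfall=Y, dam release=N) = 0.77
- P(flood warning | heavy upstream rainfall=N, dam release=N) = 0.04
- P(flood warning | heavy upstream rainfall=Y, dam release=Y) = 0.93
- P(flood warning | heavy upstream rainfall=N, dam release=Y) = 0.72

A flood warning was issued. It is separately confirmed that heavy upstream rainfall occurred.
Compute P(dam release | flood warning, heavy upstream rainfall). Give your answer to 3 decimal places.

P(dam release | flood warning, heavy upstream rainfall) ≈ 0.366

By total probability over both values of dam release:
  P(flood warning | heavy upstream rainfall) = 0.77*0.677 + 0.93*0.323
        = 0.521290 + 0.300390 = 0.821680
The terms with dam release present sum to 0.300390, so
  P(dam release | flood warning, heavy upstream rainfall) = 0.300390 / 0.821680 ≈ 0.366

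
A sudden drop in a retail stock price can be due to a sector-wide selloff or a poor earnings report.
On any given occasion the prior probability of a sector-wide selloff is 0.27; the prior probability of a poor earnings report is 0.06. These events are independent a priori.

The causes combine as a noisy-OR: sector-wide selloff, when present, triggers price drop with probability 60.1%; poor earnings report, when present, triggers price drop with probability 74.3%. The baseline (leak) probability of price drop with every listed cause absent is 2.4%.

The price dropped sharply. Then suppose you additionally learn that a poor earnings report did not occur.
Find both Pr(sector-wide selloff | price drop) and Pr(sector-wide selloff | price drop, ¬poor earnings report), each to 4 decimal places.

Pr(sector-wide selloff | price drop) ≈ 0.7748; Pr(sector-wide selloff | price drop, ¬poor earnings report) ≈ 0.9039

Under noisy-OR, P(price drop | causes) = 1 − (1−0.024)·∏(1−qᵢ) over the active causes.
P(price drop) = 0.024×0.73×0.94 + 0.749168×0.73×0.06 + 0.610576×0.27×0.94 + 0.899918×0.27×0.06 = 0.016469 + 0.032814 + 0.154964 + 0.014579 = 0.218826
Restricting to configurations with sector-wide selloff present: 0.154964 + 0.014579 = 0.169543.
Hence the posterior is 0.169543/0.218826 ≈ 0.7748.

Now also conditioning on poor earnings report≠true:
Weight on sector-wide selloff=true, given the evidence: 0.610576*0.27 = 0.164856
The normalizing constant is 0.024*0.73 + 0.610576*0.27 = 0.182376
P(sector-wide selloff | price drop, ¬poor earnings report) = 0.164856/0.182376 ≈ 0.9039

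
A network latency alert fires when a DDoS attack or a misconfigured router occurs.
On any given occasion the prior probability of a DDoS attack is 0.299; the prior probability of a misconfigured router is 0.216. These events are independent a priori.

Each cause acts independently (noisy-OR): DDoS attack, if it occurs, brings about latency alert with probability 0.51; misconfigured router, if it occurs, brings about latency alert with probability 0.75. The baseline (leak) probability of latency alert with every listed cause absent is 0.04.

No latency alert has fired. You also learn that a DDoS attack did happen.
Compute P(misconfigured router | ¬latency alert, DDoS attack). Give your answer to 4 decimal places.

Under noisy-OR, P(latency alert | causes) = 1 − (1−0.04)·∏(1−qᵢ) over the active causes.
Numerator (weight on configurations with misconfigured router): 0.1176×0.216 = 0.025402
Denominator P(¬latency alert | DDoS attack): 0.4704×0.784 + 0.1176×0.216 = 0.394196
Posterior = 0.025402 / 0.394196 ≈ 0.0644

P(misconfigured router | ¬latency alert, DDoS attack) ≈ 0.0644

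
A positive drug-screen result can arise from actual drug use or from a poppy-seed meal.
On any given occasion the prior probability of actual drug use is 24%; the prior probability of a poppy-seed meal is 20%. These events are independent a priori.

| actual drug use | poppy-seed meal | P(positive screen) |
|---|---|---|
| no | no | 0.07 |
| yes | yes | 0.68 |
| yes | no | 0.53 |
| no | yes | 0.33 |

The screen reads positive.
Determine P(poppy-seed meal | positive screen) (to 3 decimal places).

P(poppy-seed meal | positive screen) ≈ 0.365

By total probability over the 4 (actual drug use, poppy-seed meal) configurations:
  P(positive screen) = 0.07×0.76×0.8 + 0.33×0.76×0.2 + 0.53×0.24×0.8 + 0.68×0.24×0.2
        = 0.042560 + 0.050160 + 0.101760 + 0.032640 = 0.227120
Configurations with poppy-seed meal contribute 0.082800, so
  P(poppy-seed meal | positive screen) = 0.082800 / 0.227120 ≈ 0.365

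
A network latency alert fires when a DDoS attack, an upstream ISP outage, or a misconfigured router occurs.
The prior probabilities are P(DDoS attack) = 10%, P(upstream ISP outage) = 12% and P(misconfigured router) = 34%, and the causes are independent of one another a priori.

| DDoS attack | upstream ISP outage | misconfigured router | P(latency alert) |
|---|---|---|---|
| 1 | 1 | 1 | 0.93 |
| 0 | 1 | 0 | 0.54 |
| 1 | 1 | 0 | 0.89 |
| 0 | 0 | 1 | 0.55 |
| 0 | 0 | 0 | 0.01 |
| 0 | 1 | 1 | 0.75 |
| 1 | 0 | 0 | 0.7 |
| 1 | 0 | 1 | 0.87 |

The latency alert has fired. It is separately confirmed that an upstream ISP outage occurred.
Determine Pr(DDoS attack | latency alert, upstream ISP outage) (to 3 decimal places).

Pr(DDoS attack | latency alert, upstream ISP outage) ≈ 0.141

Sum P(latency alert|·) weighted by the priors over the 4 (DDoS attack, misconfigured router) configurations:
  P(latency alert | upstream ISP outage) = 0.54*0.9*0.66 + 0.75*0.9*0.34 + 0.89*0.1*0.66 + 0.93*0.1*0.34
        = 0.320760 + 0.229500 + 0.058740 + 0.031620 = 0.640620
The terms with DDoS attack present sum to 0.090360, so
  P(DDoS attack | latency alert, upstream ISP outage) = 0.090360 / 0.640620 ≈ 0.141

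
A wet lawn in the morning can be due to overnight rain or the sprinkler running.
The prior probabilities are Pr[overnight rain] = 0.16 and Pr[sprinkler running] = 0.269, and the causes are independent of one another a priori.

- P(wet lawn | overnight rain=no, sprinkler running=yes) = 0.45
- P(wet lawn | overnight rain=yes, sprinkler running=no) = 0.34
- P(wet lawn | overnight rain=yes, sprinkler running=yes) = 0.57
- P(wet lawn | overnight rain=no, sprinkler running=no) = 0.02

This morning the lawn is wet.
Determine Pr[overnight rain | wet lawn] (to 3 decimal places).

Numerator (weight on configurations with overnight rain): 0.039766 + 0.024533 = 0.064299
Denominator P(wet lawn): 0.02·0.84·0.731 + 0.45·0.84·0.269 + 0.34·0.16·0.731 + 0.57·0.16·0.269 = 0.178262
P(overnight rain | wet lawn) = 0.064299/0.178262 ≈ 0.361

Pr[overnight rain | wet lawn] ≈ 0.361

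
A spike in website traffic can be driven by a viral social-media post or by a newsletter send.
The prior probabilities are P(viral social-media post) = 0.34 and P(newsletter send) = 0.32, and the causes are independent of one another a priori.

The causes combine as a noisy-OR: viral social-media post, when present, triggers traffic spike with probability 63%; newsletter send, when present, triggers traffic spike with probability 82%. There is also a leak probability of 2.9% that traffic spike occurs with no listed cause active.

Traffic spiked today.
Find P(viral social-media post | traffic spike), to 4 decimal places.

P(viral social-media post | traffic spike) ≈ 0.5716

Under noisy-OR, P(traffic spike | causes) = 1 − (1−0.029)·∏(1−qᵢ) over the active causes.
P(traffic spike) = 0.029×0.66×0.68 + 0.82522×0.66×0.32 + 0.64073×0.34×0.68 + 0.935331×0.34×0.32 = 0.013015 + 0.174286 + 0.148137 + 0.101764 = 0.437202
Restricting to configurations with viral social-media post present: 0.148137 + 0.101764 = 0.249901.
P(viral social-media post | traffic spike) = 0.249901 / 0.437202 ≈ 0.5716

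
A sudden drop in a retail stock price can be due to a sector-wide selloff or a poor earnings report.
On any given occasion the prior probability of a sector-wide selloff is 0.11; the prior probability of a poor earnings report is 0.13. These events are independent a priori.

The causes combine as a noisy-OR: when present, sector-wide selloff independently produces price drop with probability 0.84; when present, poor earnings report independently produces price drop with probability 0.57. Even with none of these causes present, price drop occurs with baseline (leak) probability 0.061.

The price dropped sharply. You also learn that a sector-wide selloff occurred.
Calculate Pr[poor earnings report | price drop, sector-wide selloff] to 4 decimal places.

Under noisy-OR, P(price drop | causes) = 1 − (1−0.061)·∏(1−qᵢ) over the active causes.
P(price drop | sector-wide selloff) = 0.84976·0.87 + 0.935397·0.13 = 0.739291 + 0.121602 = 0.860893
Of this, 0.121602 comes from 0.935397·0.13 (the poor earnings report=true cases).
Hence the posterior is 0.121602/0.860893 ≈ 0.1413.

Pr[poor earnings report | price drop, sector-wide selloff] ≈ 0.1413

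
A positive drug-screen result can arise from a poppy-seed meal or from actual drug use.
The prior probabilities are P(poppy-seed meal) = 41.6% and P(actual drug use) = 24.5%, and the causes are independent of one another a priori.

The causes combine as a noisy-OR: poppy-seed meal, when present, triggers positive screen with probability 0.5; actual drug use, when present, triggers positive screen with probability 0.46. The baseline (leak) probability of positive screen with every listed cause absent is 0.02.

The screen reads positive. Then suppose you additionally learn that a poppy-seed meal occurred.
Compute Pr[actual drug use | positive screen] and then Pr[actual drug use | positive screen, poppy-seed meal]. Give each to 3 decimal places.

Under noisy-OR, P(positive screen | causes) = 1 − (1−0.02)·∏(1−qᵢ) over the active causes.
Numerator (weight on configurations with actual drug use): 0.067362 + 0.074952 = 0.142314
Normalizer over all consistent configurations: 0.02*0.584*0.755 + 0.4708*0.584*0.245 + 0.51*0.416*0.755 + 0.7354*0.416*0.245 = 0.311313
P(actual drug use | positive screen) = 0.142314/0.311313 ≈ 0.457

With the extra evidence:
Enumerate both values of actual drug use and weight by the priors:
  P(positive screen | poppy-seed meal) = 0.51*0.755 + 0.7354*0.245
        = 0.385050 + 0.180173 = 0.565223
Keeping only the actual drug use-present terms gives 0.180173, so
  P(actual drug use | positive screen, poppy-seed meal) = 0.180173 / 0.565223 ≈ 0.319

Pr[actual drug use | positive screen] ≈ 0.457; Pr[actual drug use | positive screen, poppy-seed meal] ≈ 0.319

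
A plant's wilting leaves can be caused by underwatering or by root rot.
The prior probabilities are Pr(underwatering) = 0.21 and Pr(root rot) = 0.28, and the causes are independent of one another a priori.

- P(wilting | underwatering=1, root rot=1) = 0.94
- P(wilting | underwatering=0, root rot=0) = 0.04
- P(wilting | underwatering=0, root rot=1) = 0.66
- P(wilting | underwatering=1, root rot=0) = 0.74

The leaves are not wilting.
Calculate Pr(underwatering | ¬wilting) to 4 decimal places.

Pr(underwatering | ¬wilting) ≈ 0.0645

P(¬wilting) = 0.96·0.79·0.72 + 0.34·0.79·0.28 + 0.26·0.21·0.72 + 0.06·0.21·0.28 = 0.546048 + 0.075208 + 0.039312 + 0.003528 = 0.664096
The underwatering-present share is 0.039312 + 0.003528 = 0.042840.
Hence the posterior is 0.042840/0.664096 ≈ 0.0645.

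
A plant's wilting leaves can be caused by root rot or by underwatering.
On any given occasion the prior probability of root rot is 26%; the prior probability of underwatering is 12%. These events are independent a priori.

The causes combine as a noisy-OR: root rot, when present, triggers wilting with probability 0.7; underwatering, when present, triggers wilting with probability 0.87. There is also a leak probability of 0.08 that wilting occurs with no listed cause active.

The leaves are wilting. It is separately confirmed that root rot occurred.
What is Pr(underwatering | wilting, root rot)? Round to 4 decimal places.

Pr(underwatering | wilting, root rot) ≈ 0.1537

Under noisy-OR, P(wilting | causes) = 1 − (1−0.08)·∏(1−qᵢ) over the active causes.
P(wilting | root rot) = 0.724×0.88 + 0.96412×0.12 = 0.637120 + 0.115694 = 0.752814
The underwatering-present share is 0.96412×0.12 = 0.115694.
Hence the posterior is 0.115694/0.752814 ≈ 0.1537.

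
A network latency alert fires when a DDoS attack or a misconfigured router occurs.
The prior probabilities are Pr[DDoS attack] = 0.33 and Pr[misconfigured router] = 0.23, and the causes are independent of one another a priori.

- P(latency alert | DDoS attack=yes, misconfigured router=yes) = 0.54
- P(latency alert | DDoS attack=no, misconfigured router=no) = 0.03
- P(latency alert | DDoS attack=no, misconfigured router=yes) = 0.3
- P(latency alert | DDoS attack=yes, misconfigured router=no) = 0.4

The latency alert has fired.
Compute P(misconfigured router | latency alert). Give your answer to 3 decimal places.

P(misconfigured router | latency alert) ≈ 0.427

Sum P(latency alert|·) weighted by the priors over the 4 (DDoS attack, misconfigured router) configurations:
  P(latency alert) = 0.03*0.67*0.77 + 0.3*0.67*0.23 + 0.4*0.33*0.77 + 0.54*0.33*0.23
        = 0.015477 + 0.046230 + 0.101640 + 0.040986 = 0.204333
Keeping only the misconfigured router-present terms gives 0.087216, so
  P(misconfigured router | latency alert) = 0.087216 / 0.204333 ≈ 0.427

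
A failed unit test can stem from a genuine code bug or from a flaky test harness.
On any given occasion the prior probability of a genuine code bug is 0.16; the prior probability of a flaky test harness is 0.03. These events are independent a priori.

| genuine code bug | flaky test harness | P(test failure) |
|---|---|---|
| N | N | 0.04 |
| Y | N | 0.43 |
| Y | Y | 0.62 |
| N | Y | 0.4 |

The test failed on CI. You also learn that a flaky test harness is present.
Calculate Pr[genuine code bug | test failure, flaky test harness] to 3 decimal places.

Pr[genuine code bug | test failure, flaky test harness] ≈ 0.228

P(test failure | flaky test harness) = 0.4×0.84 + 0.62×0.16 = 0.336000 + 0.099200 = 0.435200
Restricting to configurations with genuine code bug present: 0.62×0.16 = 0.099200.
Hence the posterior is 0.099200/0.435200 ≈ 0.228.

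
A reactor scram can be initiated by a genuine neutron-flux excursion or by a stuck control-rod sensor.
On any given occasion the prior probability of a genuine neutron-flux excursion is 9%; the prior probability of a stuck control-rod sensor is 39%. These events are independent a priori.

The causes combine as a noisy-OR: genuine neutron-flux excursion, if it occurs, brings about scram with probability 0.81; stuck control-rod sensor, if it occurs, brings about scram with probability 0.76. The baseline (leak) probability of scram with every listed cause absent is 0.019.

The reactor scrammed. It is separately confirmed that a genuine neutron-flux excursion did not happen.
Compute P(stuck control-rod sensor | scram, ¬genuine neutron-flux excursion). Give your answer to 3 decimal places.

P(stuck control-rod sensor | scram, ¬genuine neutron-flux excursion) ≈ 0.963

Under noisy-OR, P(scram | causes) = 1 − (1−0.019)·∏(1−qᵢ) over the active causes.
P(scram | ¬genuine neutron-flux excursion) = 0.019·0.61 + 0.76456·0.39 = 0.011590 + 0.298178 = 0.309768
The stuck control-rod sensor-present share is 0.76456·0.39 = 0.298178.
So P(stuck control-rod sensor | scram, ¬genuine neutron-flux excursion) = 0.298178/0.309768 ≈ 0.963.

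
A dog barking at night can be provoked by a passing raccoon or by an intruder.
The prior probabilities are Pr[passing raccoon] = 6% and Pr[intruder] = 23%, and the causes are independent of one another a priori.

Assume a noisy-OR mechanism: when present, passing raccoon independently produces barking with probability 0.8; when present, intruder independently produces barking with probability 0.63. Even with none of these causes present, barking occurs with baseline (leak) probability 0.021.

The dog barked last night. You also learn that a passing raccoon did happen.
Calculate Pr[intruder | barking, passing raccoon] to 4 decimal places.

Under noisy-OR, P(barking | causes) = 1 − (1−0.021)·∏(1−qᵢ) over the active causes.
P(barking | passing raccoon) = 0.8042×0.77 + 0.927554×0.23 = 0.619234 + 0.213337 = 0.832571
The intruder-present share is 0.927554×0.23 = 0.213337.
P(intruder | barking, passing raccoon) = 0.213337 / 0.832571 ≈ 0.2562

Pr[intruder | barking, passing raccoon] ≈ 0.2562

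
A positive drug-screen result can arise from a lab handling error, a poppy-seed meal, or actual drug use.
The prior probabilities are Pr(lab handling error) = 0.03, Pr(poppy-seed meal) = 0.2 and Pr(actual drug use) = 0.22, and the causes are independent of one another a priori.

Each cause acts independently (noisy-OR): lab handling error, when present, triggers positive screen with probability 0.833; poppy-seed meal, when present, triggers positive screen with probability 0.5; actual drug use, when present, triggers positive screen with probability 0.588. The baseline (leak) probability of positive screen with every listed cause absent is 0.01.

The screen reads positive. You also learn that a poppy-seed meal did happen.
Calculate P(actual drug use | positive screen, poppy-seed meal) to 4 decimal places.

Under noisy-OR, P(positive screen | causes) = 1 − (1−0.01)·∏(1−qᵢ) over the active causes.
For the numerator, keep only actual drug use=true terms: 0.169879 + 0.006375 = 0.176254
Denominator P(positive screen | poppy-seed meal): 0.505·0.97·0.78 + 0.79606·0.97·0.22 + 0.917335·0.03·0.78 + 0.965942·0.03·0.22 = 0.579803
Posterior = 0.176254 / 0.579803 ≈ 0.3040

P(actual drug use | positive screen, poppy-seed meal) ≈ 0.3040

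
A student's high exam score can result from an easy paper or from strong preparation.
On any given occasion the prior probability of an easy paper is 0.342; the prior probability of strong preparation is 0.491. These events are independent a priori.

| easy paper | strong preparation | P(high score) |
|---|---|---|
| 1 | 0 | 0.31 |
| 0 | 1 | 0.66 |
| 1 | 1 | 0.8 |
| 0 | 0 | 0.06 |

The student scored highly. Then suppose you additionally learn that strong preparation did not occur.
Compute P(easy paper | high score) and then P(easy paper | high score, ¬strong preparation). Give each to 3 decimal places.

P(easy paper | high score) ≈ 0.447; P(easy paper | high score, ¬strong preparation) ≈ 0.729

P(high score) = 0.06*0.658*0.509 + 0.66*0.658*0.491 + 0.31*0.342*0.509 + 0.8*0.342*0.491 = 0.020095 + 0.213231 + 0.053964 + 0.134338 = 0.421628
Of this, 0.188302 comes from 0.053964 + 0.134338 (the easy paper=true cases).
P(easy paper | high score) = 0.188302 / 0.421628 ≈ 0.447

Now condition on the additional information:
P(high score | ¬strong preparation) = 0.06·0.658 + 0.31·0.342 = 0.039480 + 0.106020 = 0.145500
The easy paper-present share is 0.31·0.342 = 0.106020.
So P(easy paper | high score, ¬strong preparation) = 0.106020/0.145500 ≈ 0.729.
Ruling out strong preparation raises the posterior on easy paper — the flip side of explaining away.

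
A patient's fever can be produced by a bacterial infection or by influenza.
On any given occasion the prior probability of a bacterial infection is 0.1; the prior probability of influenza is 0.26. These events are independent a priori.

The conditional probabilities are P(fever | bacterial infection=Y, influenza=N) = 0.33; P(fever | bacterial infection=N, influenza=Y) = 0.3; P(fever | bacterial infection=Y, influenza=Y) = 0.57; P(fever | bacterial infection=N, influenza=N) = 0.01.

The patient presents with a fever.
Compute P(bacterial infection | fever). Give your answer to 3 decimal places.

P(bacterial infection | fever) ≈ 0.338

By total probability over the 4 (bacterial infection, influenza) configurations:
  P(fever) = 0.01×0.9×0.74 + 0.3×0.9×0.26 + 0.33×0.1×0.74 + 0.57×0.1×0.26
        = 0.006660 + 0.070200 + 0.024420 + 0.014820 = 0.116100
Configurations with bacterial infection contribute 0.039240, so
  P(bacterial infection | fever) = 0.039240 / 0.116100 ≈ 0.338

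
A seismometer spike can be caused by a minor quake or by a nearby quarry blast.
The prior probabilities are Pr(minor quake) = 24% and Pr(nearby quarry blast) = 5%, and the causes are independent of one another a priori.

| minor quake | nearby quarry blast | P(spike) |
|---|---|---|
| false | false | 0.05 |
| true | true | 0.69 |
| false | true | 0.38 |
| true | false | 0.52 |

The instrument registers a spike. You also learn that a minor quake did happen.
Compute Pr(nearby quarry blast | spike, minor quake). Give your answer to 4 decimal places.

P(spike | minor quake) = 0.52*0.95 + 0.69*0.05 = 0.494000 + 0.034500 = 0.528500
Restricting to configurations with nearby quarry blast present: 0.69*0.05 = 0.034500.
So P(nearby quarry blast | spike, minor quake) = 0.034500/0.528500 ≈ 0.0653.

Pr(nearby quarry blast | spike, minor quake) ≈ 0.0653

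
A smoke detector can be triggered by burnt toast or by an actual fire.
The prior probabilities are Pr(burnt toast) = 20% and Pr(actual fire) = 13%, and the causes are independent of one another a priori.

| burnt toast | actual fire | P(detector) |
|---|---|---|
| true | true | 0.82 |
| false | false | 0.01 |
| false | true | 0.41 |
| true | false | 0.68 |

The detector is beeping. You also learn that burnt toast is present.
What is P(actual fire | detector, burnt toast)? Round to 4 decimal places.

P(actual fire | detector, burnt toast) ≈ 0.1527

By total probability over both values of actual fire:
  P(detector | burnt toast) = 0.68*0.87 + 0.82*0.13
        = 0.591600 + 0.106600 = 0.698200
Keeping only the actual fire-present terms gives 0.106600, so
  P(actual fire | detector, burnt toast) = 0.106600 / 0.698200 ≈ 0.1527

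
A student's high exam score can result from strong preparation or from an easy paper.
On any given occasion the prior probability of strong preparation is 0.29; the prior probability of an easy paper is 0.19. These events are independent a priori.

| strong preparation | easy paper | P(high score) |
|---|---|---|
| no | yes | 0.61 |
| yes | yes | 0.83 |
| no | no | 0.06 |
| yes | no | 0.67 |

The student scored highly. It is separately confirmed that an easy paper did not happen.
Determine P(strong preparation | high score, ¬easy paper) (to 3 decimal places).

P(strong preparation | high score, ¬easy paper) ≈ 0.820

P(high score | ¬easy paper) = 0.06*0.71 + 0.67*0.29 = 0.042600 + 0.194300 = 0.236900
Of this, 0.194300 comes from 0.67*0.29 (the strong preparation=true cases).
Hence the posterior is 0.194300/0.236900 ≈ 0.820.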